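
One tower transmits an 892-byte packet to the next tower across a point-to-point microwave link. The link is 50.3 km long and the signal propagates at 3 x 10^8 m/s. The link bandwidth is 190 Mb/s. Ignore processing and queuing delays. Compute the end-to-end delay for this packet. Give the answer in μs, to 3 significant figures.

L = 892 × 8 = 7136 bits.
Transmission delay = L/R = 7136 / 190000000 = 37.5579 μs.
Propagation delay = d/s = 50300 m / 300000000 m/s = 167.667 μs.
Total = 205 μs.

205 μs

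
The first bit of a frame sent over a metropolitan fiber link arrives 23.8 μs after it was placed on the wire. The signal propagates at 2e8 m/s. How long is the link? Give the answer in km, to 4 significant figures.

4.760 km

d = s × t_prop = 200000000 × 2.38e-05 = 4.760 km.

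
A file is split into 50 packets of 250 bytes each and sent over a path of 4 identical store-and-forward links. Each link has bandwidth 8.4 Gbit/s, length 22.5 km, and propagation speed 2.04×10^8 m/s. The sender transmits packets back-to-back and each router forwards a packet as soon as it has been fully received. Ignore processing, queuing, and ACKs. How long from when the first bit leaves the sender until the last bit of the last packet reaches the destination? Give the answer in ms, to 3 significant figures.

Per-hop transmission t_tx = L/R = 2000/8400000000 = 0.000238095 ms.
Per-hop propagation t_prop = 22500/204000000 = 0.110294 ms.
Pipeline fill: first packet needs 4·t_tx to clear all hops; remaining 49 packets each add one t_tx.
Total = (4+50-1)·t_tx + 4·t_prop = 53·0.000238095 + 4·0.110294 = 0.454 ms.

0.454 ms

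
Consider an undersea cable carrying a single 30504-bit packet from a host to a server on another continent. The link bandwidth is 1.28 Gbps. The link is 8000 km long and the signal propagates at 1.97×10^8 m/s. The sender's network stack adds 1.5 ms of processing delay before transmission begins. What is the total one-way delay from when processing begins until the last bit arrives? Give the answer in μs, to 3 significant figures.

Transmission delay = L/R = 30504 / 1280000000 = 23.8313 μs.
Propagation delay = d/s = 8000000 m / 197000000 m/s = 40609.1 μs.
Plus processing delay 1.5 ms = 1500 μs.
Total = 42100 μs.

42100 μs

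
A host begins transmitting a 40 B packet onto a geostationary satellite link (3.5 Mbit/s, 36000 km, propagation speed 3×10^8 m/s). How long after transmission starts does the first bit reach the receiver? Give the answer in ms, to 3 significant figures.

120 ms

First bit experiences only propagation delay: d/s = 36000000/300000000 = 120 ms.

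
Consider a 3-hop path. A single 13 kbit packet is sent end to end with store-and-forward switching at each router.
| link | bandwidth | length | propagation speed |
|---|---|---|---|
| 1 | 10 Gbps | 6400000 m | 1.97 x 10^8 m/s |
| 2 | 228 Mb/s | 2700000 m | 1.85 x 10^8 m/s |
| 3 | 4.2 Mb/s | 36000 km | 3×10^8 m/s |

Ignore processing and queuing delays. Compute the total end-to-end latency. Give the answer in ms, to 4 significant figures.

170.2 ms

L = 13000 bits.
Transmission delays (L/R per hop): 0.0013, 0.0570175, 3.09524 ms; sum = 3.15356 ms.
Propagation delays (d/s per hop): 32.4873, 14.5946, 120 ms; sum = 167.082 ms.
End-to-end = 170.2 ms.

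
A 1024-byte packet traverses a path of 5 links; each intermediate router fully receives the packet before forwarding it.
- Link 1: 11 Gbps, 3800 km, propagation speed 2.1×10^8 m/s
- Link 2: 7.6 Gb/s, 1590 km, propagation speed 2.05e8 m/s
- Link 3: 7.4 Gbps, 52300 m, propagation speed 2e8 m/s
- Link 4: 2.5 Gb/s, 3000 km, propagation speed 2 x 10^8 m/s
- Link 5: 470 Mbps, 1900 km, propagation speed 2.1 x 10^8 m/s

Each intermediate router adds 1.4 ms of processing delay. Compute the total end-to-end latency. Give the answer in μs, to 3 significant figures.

L = 1024 × 8 = 8192 bits.
Transmission delays (L/R per hop): 0.744727, 1.07789, 1.10703, 3.2768, 17.4298 μs; sum = 23.6362 μs.
Propagation delays (d/s per hop): 18095.2, 7756.1, 261.5, 15000, 9047.62 μs; sum = 50160.5 μs.
Processing at 4 router(s): 4 × 1.4 ms = 5600 μs.
End-to-end = 55800 μs.

55800 μs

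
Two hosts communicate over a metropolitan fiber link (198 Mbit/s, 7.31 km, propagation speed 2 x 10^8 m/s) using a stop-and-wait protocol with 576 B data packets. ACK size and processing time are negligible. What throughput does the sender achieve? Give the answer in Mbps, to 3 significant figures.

47.8 Mbps

t_tx = L/R = 4608/198000000 = 2.32727e-05 s.
t_prop = 7310/200000000 = 3.655e-05 s; RTT = 7.31e-05 s.
Cycle = t_tx + RTT = 9.63727e-05 s.
Throughput = L / cycle = 4608 / 9.63727e-05 = 47.8 Mbps.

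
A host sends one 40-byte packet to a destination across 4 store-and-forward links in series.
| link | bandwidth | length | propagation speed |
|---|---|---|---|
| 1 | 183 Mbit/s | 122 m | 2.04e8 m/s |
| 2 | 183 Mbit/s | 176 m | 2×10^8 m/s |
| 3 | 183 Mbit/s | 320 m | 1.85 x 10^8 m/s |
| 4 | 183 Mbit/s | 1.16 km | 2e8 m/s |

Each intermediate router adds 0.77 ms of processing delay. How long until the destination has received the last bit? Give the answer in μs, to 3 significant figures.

2330 μs

L = 40 × 8 = 320 bits.
Transmission delay per hop = L/R = 320/183000000 = 1.74863 μs; 4 hops → 6.99454 μs.
Propagation delays (d/s per hop): 0.598039, 0.88, 1.72973, 5.8 μs; sum = 9.00777 μs.
Processing at 3 router(s): 3 × 0.77 ms = 2310 μs.
End-to-end = 2330 μs.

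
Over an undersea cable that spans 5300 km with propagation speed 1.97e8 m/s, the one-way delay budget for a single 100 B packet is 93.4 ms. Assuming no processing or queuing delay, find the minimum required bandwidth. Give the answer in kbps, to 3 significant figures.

12.0 kbps

L = 800 bits.
Propagation delay = 5300000 / 197000000 = 26.9036 ms.
Transmission budget = 93.4 − 26.9036 = 66.4964 ms.
R ≥ L / t_tx = 800 bits / 0.0664964 s = 12.0 kbps.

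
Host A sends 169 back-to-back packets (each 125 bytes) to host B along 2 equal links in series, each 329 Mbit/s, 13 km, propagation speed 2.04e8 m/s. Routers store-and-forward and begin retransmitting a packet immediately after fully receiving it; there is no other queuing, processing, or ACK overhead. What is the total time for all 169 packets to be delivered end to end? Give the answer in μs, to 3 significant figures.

644 μs

Per-hop transmission t_tx = L/R = 1000/329000000 = 3.03951 μs.
Per-hop propagation t_prop = 13000/204000000 = 63.7255 μs.
Pipeline fill: first packet needs 2·t_tx to clear all hops; remaining 168 packets each add one t_tx.
Total = (2+169-1)·t_tx + 2·t_prop = 170·3.03951 + 2·63.7255 = 644 μs.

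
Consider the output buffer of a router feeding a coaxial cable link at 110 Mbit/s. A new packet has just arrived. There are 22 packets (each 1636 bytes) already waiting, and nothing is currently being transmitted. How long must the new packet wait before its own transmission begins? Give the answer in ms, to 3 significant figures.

2.62 ms

Each queued packet: L/R = 13088/110000000 = 0.118982 ms.
22 queued → 2.6176 ms.
Queuing delay = 2.62 ms.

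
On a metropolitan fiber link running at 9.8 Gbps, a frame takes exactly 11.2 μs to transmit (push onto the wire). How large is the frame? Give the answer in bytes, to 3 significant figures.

L = R × t_tx = 9800000000 b/s × 1.12e-05 s = 109760 bits.
In bytes: 109760 / 8 = 13700 bytes.

13700 bytes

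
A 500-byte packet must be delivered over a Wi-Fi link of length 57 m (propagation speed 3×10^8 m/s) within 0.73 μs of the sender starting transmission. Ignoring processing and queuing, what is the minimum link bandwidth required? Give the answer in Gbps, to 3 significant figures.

L = 4000 bits.
Propagation delay = 57 / 300000000 = 0.19 μs.
Transmission budget = 0.73 − 0.19 = 0.54 μs.
R ≥ L / t_tx = 4000 bits / 5.4e-07 s = 7.41 Gbps.

7.41 Gbps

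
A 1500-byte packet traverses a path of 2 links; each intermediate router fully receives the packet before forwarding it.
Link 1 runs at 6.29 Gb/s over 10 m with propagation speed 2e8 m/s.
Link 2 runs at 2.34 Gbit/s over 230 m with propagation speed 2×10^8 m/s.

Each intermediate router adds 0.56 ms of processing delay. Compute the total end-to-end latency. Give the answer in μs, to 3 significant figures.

L = 1500 × 8 = 12000 bits.
Transmission delays (L/R per hop): 1.90779, 5.12821 μs; sum = 7.036 μs.
Propagation delays (d/s per hop): 0.05, 1.15 μs; sum = 1.2 μs.
Processing at 1 router(s): 1 × 0.56 ms = 560 μs.
End-to-end = 568 μs.

568 μs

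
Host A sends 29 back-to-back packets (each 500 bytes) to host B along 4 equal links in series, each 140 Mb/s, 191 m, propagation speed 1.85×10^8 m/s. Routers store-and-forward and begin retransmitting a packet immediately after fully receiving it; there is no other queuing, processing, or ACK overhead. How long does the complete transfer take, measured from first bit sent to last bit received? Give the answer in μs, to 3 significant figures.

Per-hop transmission t_tx = L/R = 4000/140000000 = 28.5714 μs.
Per-hop propagation t_prop = 191/185000000 = 1.03243 μs.
Pipeline fill: first packet needs 4·t_tx to clear all hops; remaining 28 packets each add one t_tx.
Total = (4+29-1)·t_tx + 4·t_prop = 32·28.5714 + 4·1.03243 = 918 μs.

918 μs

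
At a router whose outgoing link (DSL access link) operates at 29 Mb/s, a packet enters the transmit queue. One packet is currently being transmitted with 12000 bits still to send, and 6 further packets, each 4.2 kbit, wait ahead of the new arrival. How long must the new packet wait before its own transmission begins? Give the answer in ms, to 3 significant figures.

1.28 ms

Each queued packet: L/R = 4200/29000000 = 0.144828 ms.
6 queued → 0.868966 ms.
Plus remaining 12000 bits of current packet: 0.413793 ms.
Queuing delay = 1.28 ms.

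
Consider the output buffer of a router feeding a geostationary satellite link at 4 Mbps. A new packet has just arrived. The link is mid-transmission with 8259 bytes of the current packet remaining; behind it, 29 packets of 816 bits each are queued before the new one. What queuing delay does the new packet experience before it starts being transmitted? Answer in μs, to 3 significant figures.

Each queued packet: L/R = 816/4000000 = 204 μs.
29 queued → 5916 μs.
Plus remaining 66072 bits of current packet: 16518 μs.
Queuing delay = 22400 μs.

22400 μs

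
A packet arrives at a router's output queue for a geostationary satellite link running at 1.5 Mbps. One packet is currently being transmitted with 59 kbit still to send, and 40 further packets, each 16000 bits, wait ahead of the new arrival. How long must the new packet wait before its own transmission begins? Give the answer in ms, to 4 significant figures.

466.0 ms

Each queued packet: L/R = 16000/1500000 = 10.6667 ms.
40 queued → 426.667 ms.
Plus remaining 59000 bits of current packet: 39.3333 ms.
Queuing delay = 466.0 ms.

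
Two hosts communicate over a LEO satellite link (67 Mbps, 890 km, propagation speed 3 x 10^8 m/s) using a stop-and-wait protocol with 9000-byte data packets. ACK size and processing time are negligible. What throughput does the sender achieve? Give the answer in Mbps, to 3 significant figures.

10.3 Mbps

t_tx = L/R = 72000/67000000 = 0.00107463 s.
t_prop = 890000/300000000 = 0.00296667 s; RTT = 0.00593333 s.
Cycle = t_tx + RTT = 0.00700796 s.
Throughput = L / cycle = 72000 / 0.00700796 = 10.3 Mbps.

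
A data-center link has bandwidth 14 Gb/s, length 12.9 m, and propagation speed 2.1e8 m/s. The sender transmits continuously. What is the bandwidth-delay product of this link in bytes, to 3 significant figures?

108 bytes

Propagation delay = 12.9 / 210000000 = 6.14286e-08 s.
BDP = R × t_prop = 14000000000 × 6.14286e-08 = 860 bits.
In bytes: 860/8 = 108 bytes.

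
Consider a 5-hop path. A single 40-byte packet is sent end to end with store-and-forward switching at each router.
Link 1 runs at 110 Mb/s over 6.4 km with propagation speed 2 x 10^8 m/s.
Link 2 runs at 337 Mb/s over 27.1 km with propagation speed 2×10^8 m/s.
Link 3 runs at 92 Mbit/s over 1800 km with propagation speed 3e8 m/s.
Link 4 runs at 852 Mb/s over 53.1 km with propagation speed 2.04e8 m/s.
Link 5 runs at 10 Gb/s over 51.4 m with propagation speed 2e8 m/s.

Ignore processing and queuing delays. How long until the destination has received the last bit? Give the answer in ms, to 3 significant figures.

6.44 ms

L = 40 × 8 = 320 bits.
Transmission delays (L/R per hop): 0.00290909, 0.000949555, 0.00347826, 0.000375587, 3.2e-05 ms; sum = 0.00774449 ms.
Propagation delays (d/s per hop): 0.032, 0.1355, 6, 0.260294, 0.000257 ms; sum = 6.42805 ms.
End-to-end = 6.44 ms.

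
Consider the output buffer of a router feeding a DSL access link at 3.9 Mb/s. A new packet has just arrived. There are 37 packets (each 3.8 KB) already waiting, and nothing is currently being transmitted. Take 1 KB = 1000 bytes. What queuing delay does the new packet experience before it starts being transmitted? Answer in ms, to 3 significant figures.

Each queued packet: L/R = 30400/3900000 = 7.79487 ms.
37 queued → 288.41 ms.
Queuing delay = 288 ms.

288 ms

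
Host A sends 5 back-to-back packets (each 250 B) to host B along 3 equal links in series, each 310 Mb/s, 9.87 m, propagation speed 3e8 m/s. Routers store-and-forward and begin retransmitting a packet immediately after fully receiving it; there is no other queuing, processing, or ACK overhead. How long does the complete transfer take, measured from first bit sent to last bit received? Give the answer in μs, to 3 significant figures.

45.3 μs

Per-hop transmission t_tx = L/R = 2000/310000000 = 6.45161 μs.
Per-hop propagation t_prop = 9.87/300000000 = 0.0329 μs.
Pipeline fill: first packet needs 3·t_tx to clear all hops; remaining 4 packets each add one t_tx.
Total = (3+5-1)·t_tx + 3·t_prop = 7·6.45161 + 3·0.0329 = 45.3 μs.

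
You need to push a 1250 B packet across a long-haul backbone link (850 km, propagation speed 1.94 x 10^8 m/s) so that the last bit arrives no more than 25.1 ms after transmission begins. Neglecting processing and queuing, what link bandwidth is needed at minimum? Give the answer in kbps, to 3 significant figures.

L = 10000 bits.
Propagation delay = 850000 / 194000000 = 4.38144 ms.
Transmission budget = 25.1 − 4.38144 = 20.7186 ms.
R ≥ L / t_tx = 10000 bits / 0.0207186 s = 483 kbps.

483 kbps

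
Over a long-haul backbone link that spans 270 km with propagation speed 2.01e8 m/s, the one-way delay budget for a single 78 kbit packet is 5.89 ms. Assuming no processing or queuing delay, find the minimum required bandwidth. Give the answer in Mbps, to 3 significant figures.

17.2 Mbps

Propagation delay = 270000 / 2.01e+08 = 1.34328 ms.
Transmission budget = 5.89 − 1.34328 = 4.54672 ms.
R ≥ L / t_tx = 78000 bits / 0.00454672 s = 17.2 Mbps.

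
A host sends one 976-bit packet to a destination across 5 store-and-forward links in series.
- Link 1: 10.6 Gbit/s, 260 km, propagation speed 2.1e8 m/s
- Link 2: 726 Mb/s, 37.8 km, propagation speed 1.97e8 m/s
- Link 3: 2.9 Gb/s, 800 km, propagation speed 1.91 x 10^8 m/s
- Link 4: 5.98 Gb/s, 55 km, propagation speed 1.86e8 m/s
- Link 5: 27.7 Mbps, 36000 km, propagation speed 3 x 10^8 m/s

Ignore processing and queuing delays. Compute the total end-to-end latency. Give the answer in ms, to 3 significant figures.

126 ms

Transmission delays (L/R per hop): 9.20755e-05, 0.00134435, 0.000336552, 0.000163211, 0.0352347 ms; sum = 0.0371708 ms.
Propagation delays (d/s per hop): 1.2381, 0.191878, 4.18848, 0.295699, 120 ms; sum = 125.914 ms.
End-to-end = 126 ms.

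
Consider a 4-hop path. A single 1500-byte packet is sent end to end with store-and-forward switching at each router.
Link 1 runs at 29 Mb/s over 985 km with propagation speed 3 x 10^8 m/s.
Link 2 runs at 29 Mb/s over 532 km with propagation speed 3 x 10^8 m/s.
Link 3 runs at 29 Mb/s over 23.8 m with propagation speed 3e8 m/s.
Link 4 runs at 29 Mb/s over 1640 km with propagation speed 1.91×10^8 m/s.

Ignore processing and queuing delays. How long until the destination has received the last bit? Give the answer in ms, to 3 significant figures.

L = 1500 × 8 = 12000 bits.
Transmission delay per hop = L/R = 12000/29000000 = 0.413793 ms; 4 hops → 1.65517 ms.
Propagation delays (d/s per hop): 3.28333, 1.77333, 7.93333e-05, 8.58639 ms; sum = 13.6431 ms.
End-to-end = 15.3 ms.

15.3 ms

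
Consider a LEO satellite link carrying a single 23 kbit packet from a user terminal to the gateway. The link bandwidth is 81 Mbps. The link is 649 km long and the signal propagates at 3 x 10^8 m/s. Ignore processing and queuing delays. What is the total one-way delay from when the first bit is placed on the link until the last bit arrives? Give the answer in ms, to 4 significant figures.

L = 23000 bits.
Transmission delay = L/R = 23000 / 81000000 = 0.283951 ms.
Propagation delay = d/s = 649000 m / 300000000 m/s = 2.16333 ms.
Total = 2.447 ms.

2.447 ms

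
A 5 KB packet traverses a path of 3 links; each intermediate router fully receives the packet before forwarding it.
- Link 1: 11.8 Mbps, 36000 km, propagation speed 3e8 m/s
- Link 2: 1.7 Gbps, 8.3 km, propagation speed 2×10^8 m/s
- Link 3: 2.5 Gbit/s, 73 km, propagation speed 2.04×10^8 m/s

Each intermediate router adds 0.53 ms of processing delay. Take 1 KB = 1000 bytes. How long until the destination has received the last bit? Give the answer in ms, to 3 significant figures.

125 ms

L = 40000 bits.
Transmission delays (L/R per hop): 3.38983, 0.0235294, 0.016 ms; sum = 3.42936 ms.
Propagation delays (d/s per hop): 120, 0.0415, 0.357843 ms; sum = 120.399 ms.
Processing at 2 router(s): 2 × 0.53 ms = 1.06 ms.
End-to-end = 125 ms.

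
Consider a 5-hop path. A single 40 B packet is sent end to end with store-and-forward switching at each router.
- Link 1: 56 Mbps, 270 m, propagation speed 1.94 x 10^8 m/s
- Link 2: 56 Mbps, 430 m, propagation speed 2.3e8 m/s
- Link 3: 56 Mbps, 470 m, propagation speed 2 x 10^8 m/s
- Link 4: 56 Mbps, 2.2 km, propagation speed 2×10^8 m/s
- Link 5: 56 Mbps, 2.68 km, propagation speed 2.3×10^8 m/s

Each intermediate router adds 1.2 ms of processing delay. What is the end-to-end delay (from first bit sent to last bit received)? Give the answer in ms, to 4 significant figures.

L = 40 × 8 = 320 bits.
Transmission delay per hop = L/R = 320/56000000 = 0.00571429 ms; 5 hops → 0.0285714 ms.
Propagation delays (d/s per hop): 0.00139175, 0.00186957, 0.00235, 0.011, 0.0116522 ms; sum = 0.0282635 ms.
Processing at 4 router(s): 4 × 1.2 ms = 4.8 ms.
End-to-end = 4.857 ms.

4.857 ms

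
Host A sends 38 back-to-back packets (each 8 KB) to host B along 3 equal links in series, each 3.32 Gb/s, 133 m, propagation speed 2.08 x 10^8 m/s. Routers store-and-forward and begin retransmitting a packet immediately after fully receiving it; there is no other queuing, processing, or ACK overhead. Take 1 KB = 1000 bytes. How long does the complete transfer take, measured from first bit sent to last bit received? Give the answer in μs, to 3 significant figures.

Per-hop transmission t_tx = L/R = 64000/3320000000 = 19.2771 μs.
Per-hop propagation t_prop = 133/208000000 = 0.639423 μs.
Pipeline fill: first packet needs 3·t_tx to clear all hops; remaining 37 packets each add one t_tx.
Total = (3+38-1)·t_tx + 3·t_prop = 40·19.2771 + 3·0.639423 = 773 μs.

773 μs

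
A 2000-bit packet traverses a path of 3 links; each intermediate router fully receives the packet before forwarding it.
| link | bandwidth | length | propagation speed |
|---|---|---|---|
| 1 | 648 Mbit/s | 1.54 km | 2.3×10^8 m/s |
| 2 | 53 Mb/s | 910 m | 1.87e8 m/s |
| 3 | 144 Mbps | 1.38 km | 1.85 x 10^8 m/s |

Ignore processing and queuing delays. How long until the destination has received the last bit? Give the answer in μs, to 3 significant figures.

73.7 μs

Transmission delays (L/R per hop): 3.08642, 37.7358, 13.8889 μs; sum = 54.7112 μs.
Propagation delays (d/s per hop): 6.69565, 4.86631, 7.45946 μs; sum = 19.0214 μs.
End-to-end = 73.7 μs.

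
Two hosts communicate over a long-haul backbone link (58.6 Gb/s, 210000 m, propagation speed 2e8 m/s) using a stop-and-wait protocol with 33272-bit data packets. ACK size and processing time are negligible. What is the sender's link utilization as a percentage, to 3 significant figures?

0.0270 %

t_tx = L/R = 33272/58600000000 = 5.67782e-07 s.
t_prop = 210000/200000000 = 0.00105 s; RTT = 0.0021 s.
Cycle = t_tx + RTT = 0.00210057 s.
Utilization = t_tx / cycle = 5.67782e-07/0.00210057 = 0.0270 %.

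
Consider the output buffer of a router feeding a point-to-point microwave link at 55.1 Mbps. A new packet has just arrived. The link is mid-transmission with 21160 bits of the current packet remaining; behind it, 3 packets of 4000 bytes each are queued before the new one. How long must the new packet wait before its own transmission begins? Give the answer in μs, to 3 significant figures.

Each queued packet: L/R = 32000/55100000 = 580.762 μs.
3 queued → 1742.29 μs.
Plus remaining 21160 bits of current packet: 384.029 μs.
Queuing delay = 2130 μs.

2130 μs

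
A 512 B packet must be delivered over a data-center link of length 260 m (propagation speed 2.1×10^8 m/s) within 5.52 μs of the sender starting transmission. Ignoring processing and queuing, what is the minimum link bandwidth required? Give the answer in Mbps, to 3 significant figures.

957 Mbps

L = 4096 bits.
Propagation delay = 260 / 210000000 = 1.2381 μs.
Transmission budget = 5.52 − 1.2381 = 4.2819 μs.
R ≥ L / t_tx = 4096 bits / 4.2819e-06 s = 957 Mbps.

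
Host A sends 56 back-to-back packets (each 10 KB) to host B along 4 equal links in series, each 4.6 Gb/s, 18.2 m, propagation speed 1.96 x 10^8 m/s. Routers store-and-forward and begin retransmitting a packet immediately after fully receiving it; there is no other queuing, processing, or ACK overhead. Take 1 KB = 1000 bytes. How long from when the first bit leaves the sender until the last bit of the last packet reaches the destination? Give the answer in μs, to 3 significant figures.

Per-hop transmission t_tx = L/R = 80000/4600000000 = 17.3913 μs.
Per-hop propagation t_prop = 18.2/196000000 = 0.0928571 μs.
Pipeline fill: first packet needs 4·t_tx to clear all hops; remaining 55 packets each add one t_tx.
Total = (4+56-1)·t_tx + 4·t_prop = 59·17.3913 + 4·0.0928571 = 1030 μs.

1030 μs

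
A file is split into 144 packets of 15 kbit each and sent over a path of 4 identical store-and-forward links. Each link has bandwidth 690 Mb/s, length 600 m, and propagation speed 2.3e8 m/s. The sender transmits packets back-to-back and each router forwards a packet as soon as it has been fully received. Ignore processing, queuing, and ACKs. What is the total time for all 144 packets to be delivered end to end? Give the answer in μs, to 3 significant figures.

3210 μs

Per-hop transmission t_tx = L/R = 15000/690000000 = 21.7391 μs.
Per-hop propagation t_prop = 600/2.3e+08 = 2.6087 μs.
Pipeline fill: first packet needs 4·t_tx to clear all hops; remaining 143 packets each add one t_tx.
Total = (4+144-1)·t_tx + 4·t_prop = 147·21.7391 + 4·2.6087 = 3210 μs.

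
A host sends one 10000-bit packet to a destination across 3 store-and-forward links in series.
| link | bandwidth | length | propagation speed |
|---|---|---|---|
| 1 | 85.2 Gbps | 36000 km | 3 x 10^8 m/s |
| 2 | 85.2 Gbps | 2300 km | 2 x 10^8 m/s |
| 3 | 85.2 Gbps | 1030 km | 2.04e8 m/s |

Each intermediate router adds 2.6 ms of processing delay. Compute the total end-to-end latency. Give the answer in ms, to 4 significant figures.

141.7 ms

Transmission delay per hop = L/R = 10000/85200000000 = 0.000117371 ms; 3 hops → 0.000352113 ms.
Propagation delays (d/s per hop): 120, 11.5, 5.04902 ms; sum = 136.549 ms.
Processing at 2 router(s): 2 × 2.6 ms = 5.2 ms.
End-to-end = 141.7 ms.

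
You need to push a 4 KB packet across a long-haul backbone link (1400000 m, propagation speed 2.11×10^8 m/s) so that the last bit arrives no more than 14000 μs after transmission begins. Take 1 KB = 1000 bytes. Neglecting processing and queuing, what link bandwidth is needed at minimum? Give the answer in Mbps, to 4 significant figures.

4.345 Mbps

L = 32000 bits.
Propagation delay = 1400000 / 211000000 = 6635.07 μs.
Transmission budget = 14000 − 6635.07 = 7364.93 μs.
R ≥ L / t_tx = 32000 bits / 0.00736493 s = 4.345 Mbps.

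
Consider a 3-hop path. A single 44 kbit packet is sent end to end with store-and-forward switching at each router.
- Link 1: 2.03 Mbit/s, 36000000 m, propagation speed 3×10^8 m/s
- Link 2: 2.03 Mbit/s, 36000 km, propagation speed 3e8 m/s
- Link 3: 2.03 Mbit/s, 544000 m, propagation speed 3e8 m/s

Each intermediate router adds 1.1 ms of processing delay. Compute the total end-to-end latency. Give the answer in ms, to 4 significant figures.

L = 44000 bits.
Transmission delay per hop = L/R = 44000/2.03e+06 = 21.6749 ms; 3 hops → 65.0246 ms.
Propagation delays (d/s per hop): 120, 120, 1.81333 ms; sum = 241.813 ms.
Processing at 2 router(s): 2 × 1.1 ms = 2.2 ms.
End-to-end = 309.0 ms.

309.0 ms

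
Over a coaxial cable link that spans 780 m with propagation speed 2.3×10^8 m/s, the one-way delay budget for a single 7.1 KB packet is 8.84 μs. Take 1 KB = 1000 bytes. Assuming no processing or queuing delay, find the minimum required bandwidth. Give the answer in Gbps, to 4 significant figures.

L = 56800 bits.
Propagation delay = 780 / 2.3e+08 = 3.3913 μs.
Transmission budget = 8.84 − 3.3913 = 5.4487 μs.
R ≥ L / t_tx = 56800 bits / 5.4487e-06 s = 10.42 Gbps.

10.42 Gbps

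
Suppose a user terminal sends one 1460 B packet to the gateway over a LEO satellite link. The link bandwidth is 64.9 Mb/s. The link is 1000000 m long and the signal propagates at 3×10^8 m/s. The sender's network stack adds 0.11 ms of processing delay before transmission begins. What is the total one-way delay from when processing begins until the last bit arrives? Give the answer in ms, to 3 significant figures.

3.62 ms

L = 1460 × 8 = 11680 bits.
Transmission delay = L/R = 11680 / 6.49e+07 = 0.179969 ms.
Propagation delay = d/s = 1000000 m / 300000000 m/s = 3.33333 ms.
Plus processing delay 0.11 ms = 0.11 ms.
Total = 3.62 ms.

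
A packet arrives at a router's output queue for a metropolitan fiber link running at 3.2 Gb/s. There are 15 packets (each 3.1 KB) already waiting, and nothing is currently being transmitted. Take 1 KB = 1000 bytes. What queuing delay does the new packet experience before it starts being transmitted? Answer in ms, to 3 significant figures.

0.116 ms

Each queued packet: L/R = 24800/3200000000 = 0.00775 ms.
15 queued → 0.11625 ms.
Queuing delay = 0.116 ms.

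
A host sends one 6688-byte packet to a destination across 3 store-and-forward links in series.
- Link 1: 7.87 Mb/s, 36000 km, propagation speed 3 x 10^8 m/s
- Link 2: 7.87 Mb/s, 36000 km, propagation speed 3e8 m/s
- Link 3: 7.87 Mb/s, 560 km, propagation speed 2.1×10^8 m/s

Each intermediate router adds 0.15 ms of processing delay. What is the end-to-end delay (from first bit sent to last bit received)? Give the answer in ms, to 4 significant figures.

263.4 ms

L = 6688 × 8 = 53504 bits.
Transmission delay per hop = L/R = 53504/7870000 = 6.79848 ms; 3 hops → 20.3954 ms.
Propagation delays (d/s per hop): 120, 120, 2.66667 ms; sum = 242.667 ms.
Processing at 2 router(s): 2 × 0.15 ms = 0.3 ms.
End-to-end = 263.4 ms.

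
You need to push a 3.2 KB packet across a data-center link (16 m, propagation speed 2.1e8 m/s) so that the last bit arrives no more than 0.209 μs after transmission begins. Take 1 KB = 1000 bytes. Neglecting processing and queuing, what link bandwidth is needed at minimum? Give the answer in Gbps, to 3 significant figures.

193 Gbps

L = 25600 bits.
Propagation delay = 16 / 210000000 = 0.0761905 μs.
Transmission budget = 0.209 − 0.0761905 = 0.13281 μs.
R ≥ L / t_tx = 25600 bits / 1.3281e-07 s = 193 Gbps.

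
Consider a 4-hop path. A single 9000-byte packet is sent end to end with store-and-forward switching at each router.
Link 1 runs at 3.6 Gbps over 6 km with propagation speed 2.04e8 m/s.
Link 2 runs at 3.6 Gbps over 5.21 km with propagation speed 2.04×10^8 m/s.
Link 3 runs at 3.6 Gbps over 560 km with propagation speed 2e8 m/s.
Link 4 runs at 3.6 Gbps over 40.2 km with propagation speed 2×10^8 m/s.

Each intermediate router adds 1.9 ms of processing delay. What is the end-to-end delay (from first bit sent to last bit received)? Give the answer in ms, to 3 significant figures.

8.84 ms

L = 9000 × 8 = 72000 bits.
Transmission delay per hop = L/R = 72000/3600000000 = 0.02 ms; 4 hops → 0.08 ms.
Propagation delays (d/s per hop): 0.0294118, 0.0255392, 2.8, 0.201 ms; sum = 3.05595 ms.
Processing at 3 router(s): 3 × 1.9 ms = 5.7 ms.
End-to-end = 8.84 ms.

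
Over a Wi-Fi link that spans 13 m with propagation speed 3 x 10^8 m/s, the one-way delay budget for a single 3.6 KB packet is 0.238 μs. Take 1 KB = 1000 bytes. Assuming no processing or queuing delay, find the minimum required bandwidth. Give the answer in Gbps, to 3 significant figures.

L = 28800 bits.
Propagation delay = 13 / 300000000 = 0.0433333 μs.
Transmission budget = 0.238 − 0.0433333 = 0.194667 μs.
R ≥ L / t_tx = 28800 bits / 1.94667e-07 s = 148 Gbps.

148 Gbps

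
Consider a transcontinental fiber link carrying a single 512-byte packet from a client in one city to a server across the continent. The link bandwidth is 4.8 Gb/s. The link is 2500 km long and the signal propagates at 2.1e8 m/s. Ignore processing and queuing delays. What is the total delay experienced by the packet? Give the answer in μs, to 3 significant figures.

L = 512 × 8 = 4096 bits.
Transmission delay = L/R = 4096 / 4800000000 = 0.853333 μs.
Propagation delay = d/s = 2500000 m / 210000000 m/s = 11904.8 μs.
Total = 11900 μs.

11900 μs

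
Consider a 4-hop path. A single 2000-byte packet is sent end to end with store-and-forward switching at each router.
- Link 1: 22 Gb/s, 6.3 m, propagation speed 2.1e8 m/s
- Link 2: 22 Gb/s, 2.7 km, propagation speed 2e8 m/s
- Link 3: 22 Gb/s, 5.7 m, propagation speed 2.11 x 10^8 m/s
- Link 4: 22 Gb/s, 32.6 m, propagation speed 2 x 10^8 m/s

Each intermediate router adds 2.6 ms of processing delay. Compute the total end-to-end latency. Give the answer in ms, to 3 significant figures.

L = 2000 × 8 = 16000 bits.
Transmission delay per hop = L/R = 16000/22000000000 = 0.000727273 ms; 4 hops → 0.00290909 ms.
Propagation delays (d/s per hop): 3e-05, 0.0135, 2.70142e-05, 0.000163 ms; sum = 0.01372 ms.
Processing at 3 router(s): 3 × 2.6 ms = 7.8 ms.
End-to-end = 7.82 ms.

7.82 ms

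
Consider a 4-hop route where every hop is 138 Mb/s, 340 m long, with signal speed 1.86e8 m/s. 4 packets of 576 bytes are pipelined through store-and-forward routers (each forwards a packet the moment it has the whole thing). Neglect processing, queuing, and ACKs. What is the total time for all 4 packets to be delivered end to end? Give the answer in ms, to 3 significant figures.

0.241 ms

Per-hop transmission t_tx = L/R = 4608/138000000 = 0.0333913 ms.
Per-hop propagation t_prop = 340/186000000 = 0.00182796 ms.
Pipeline fill: first packet needs 4·t_tx to clear all hops; remaining 3 packets each add one t_tx.
Total = (4+4-1)·t_tx + 4·t_prop = 7·0.0333913 + 4·0.00182796 = 0.241 ms.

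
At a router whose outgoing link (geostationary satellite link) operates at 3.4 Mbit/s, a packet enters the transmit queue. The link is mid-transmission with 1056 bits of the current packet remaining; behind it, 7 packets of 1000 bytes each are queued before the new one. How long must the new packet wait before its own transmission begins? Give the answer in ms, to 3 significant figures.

16.8 ms

Each queued packet: L/R = 8000/3400000 = 2.35294 ms.
7 queued → 16.4706 ms.
Plus remaining 1056 bits of current packet: 0.310588 ms.
Queuing delay = 16.8 ms.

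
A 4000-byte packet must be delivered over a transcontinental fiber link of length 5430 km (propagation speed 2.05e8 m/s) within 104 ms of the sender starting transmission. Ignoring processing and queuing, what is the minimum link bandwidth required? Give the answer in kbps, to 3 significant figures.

L = 32000 bits.
Propagation delay = 5430000 / 2.05e+08 = 26.4878 ms.
Transmission budget = 104 − 26.4878 = 77.5122 ms.
R ≥ L / t_tx = 32000 bits / 0.0775122 s = 413 kbps.

413 kbps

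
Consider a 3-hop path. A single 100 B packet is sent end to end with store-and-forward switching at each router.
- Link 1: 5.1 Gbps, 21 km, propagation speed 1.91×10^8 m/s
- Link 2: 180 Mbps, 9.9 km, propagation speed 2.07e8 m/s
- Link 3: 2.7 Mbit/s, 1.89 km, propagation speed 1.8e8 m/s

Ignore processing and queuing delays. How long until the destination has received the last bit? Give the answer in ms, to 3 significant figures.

L = 100 × 8 = 800 bits.
Transmission delays (L/R per hop): 0.000156863, 0.00444444, 0.296296 ms; sum = 0.300898 ms.
Propagation delays (d/s per hop): 0.109948, 0.0478261, 0.0105 ms; sum = 0.168274 ms.
End-to-end = 0.469 ms.

0.469 ms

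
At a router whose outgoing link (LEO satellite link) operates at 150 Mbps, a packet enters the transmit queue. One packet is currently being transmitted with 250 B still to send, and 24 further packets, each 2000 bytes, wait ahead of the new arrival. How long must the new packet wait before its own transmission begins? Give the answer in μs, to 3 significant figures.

2570 μs

Each queued packet: L/R = 16000/150000000 = 106.667 μs.
24 queued → 2560 μs.
Plus remaining 2000 bits of current packet: 13.3333 μs.
Queuing delay = 2570 μs.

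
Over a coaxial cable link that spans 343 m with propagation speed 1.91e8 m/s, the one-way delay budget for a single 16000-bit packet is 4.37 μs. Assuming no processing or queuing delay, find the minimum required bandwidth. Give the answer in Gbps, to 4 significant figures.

6.216 Gbps

Propagation delay = 343 / 191000000 = 1.79581 μs.
Transmission budget = 4.37 − 1.79581 = 2.57419 μs.
R ≥ L / t_tx = 16000 bits / 2.57419e-06 s = 6.216 Gbps.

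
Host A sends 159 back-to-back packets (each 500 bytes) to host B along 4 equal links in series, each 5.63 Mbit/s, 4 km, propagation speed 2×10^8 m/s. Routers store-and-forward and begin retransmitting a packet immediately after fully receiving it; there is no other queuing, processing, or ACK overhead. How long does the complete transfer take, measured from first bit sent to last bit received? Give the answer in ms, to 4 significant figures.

Per-hop transmission t_tx = L/R = 4000/5630000 = 0.71048 ms.
Per-hop propagation t_prop = 4000/200000000 = 0.02 ms.
Pipeline fill: first packet needs 4·t_tx to clear all hops; remaining 158 packets each add one t_tx.
Total = (4+159-1)·t_tx + 4·t_prop = 162·0.71048 + 4·0.02 = 115.2 ms.

115.2 ms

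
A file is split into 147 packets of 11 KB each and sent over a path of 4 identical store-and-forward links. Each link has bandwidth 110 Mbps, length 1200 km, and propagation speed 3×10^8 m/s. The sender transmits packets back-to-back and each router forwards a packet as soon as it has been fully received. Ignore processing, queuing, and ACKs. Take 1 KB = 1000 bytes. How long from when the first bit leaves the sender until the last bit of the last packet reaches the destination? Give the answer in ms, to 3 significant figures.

Per-hop transmission t_tx = L/R = 88000/110000000 = 0.8 ms.
Per-hop propagation t_prop = 1200000/300000000 = 4 ms.
Pipeline fill: first packet needs 4·t_tx to clear all hops; remaining 146 packets each add one t_tx.
Total = (4+147-1)·t_tx + 4·t_prop = 150·0.8 + 4·4 = 136 ms.

136 ms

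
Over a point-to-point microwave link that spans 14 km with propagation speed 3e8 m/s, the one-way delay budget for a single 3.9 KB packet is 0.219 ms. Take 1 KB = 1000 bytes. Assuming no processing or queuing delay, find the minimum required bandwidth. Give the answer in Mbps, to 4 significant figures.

L = 31200 bits.
Propagation delay = 14000 / 300000000 = 0.0466667 ms.
Transmission budget = 0.219 − 0.0466667 = 0.172333 ms.
R ≥ L / t_tx = 31200 bits / 0.000172333 s = 181.0 Mbps.

181.0 Mbps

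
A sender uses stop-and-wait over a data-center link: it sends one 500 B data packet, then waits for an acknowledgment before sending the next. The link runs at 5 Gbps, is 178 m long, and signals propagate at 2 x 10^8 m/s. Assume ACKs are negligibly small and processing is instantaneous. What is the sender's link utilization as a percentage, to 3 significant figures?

t_tx = L/R = 4000/5000000000 = 8e-07 s.
t_prop = 178/200000000 = 8.9e-07 s; RTT = 1.78e-06 s.
Cycle = t_tx + RTT = 2.58e-06 s.
Utilization = t_tx / cycle = 8e-07/2.58e-06 = 31.0 %.

31.0 %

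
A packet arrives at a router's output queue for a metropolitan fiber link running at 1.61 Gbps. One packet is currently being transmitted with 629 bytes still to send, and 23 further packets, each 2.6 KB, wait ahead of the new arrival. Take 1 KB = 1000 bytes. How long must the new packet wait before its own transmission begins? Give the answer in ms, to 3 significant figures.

0.300 ms

Each queued packet: L/R = 20800/1610000000 = 0.0129193 ms.
23 queued → 0.297143 ms.
Plus remaining 5032 bits of current packet: 0.00312547 ms.
Queuing delay = 0.300 ms.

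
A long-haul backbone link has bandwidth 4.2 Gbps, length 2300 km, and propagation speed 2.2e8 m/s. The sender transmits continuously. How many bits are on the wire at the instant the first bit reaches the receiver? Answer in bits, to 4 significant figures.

Propagation delay = 2300000 / 2.2e+08 = 0.0104545 s.
BDP = R × t_prop = 4200000000 × 0.0104545 = 43909100 bits.

43910000 bits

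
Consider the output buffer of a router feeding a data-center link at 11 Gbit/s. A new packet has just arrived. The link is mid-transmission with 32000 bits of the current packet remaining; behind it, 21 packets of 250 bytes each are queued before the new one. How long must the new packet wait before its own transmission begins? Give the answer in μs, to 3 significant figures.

6.73 μs

Each queued packet: L/R = 2000/11000000000 = 0.181818 μs.
21 queued → 3.81818 μs.
Plus remaining 32000 bits of current packet: 2.90909 μs.
Queuing delay = 6.73 μs.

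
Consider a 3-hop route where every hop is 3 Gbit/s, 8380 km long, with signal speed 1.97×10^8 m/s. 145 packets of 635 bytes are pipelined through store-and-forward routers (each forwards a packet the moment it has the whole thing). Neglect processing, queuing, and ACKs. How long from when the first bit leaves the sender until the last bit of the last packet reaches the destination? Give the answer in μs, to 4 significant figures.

Per-hop transmission t_tx = L/R = 5080/3000000000 = 1.69333 μs.
Per-hop propagation t_prop = 8380000/197000000 = 42538.1 μs.
Pipeline fill: first packet needs 3·t_tx to clear all hops; remaining 144 packets each add one t_tx.
Total = (3+145-1)·t_tx + 3·t_prop = 147·1.69333 + 3·42538.1 = 127900 μs.

127900 μs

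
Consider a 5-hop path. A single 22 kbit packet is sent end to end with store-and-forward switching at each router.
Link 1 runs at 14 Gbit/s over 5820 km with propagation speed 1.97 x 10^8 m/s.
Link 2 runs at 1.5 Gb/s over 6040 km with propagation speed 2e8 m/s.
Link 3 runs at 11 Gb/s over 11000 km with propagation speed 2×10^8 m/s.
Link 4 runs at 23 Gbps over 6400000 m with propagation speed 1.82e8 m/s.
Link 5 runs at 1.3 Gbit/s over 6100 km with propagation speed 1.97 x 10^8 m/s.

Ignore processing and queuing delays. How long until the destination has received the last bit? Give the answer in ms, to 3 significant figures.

181 ms

L = 22000 bits.
Transmission delays (L/R per hop): 0.00157143, 0.0146667, 0.002, 0.000956522, 0.0169231 ms; sum = 0.0361177 ms.
Propagation delays (d/s per hop): 29.5431, 30.2, 55, 35.1648, 30.9645 ms; sum = 180.872 ms.
End-to-end = 181 ms.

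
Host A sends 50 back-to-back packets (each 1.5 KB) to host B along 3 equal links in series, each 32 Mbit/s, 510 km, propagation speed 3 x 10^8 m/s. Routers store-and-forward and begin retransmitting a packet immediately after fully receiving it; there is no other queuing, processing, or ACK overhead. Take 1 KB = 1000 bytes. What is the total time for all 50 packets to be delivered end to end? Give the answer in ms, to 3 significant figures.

24.6 ms

Per-hop transmission t_tx = L/R = 12000/32000000 = 0.375 ms.
Per-hop propagation t_prop = 510000/300000000 = 1.7 ms.
Pipeline fill: first packet needs 3·t_tx to clear all hops; remaining 49 packets each add one t_tx.
Total = (3+50-1)·t_tx + 3·t_prop = 52·0.375 + 3·1.7 = 24.6 ms.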